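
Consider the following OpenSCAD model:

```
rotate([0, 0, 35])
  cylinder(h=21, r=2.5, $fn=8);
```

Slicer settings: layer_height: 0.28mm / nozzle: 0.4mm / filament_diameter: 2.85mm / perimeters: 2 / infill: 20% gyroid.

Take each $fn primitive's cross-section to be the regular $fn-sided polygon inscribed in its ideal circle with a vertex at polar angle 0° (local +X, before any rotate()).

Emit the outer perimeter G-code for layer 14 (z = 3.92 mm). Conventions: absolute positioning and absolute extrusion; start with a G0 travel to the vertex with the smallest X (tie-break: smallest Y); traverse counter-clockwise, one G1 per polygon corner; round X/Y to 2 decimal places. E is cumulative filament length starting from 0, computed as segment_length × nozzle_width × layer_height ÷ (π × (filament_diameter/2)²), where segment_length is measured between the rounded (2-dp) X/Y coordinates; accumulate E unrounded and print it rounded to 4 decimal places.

G0 X-2.46 Y0.43 Z3.92
G1 X-2.05 Y-1.43 E0.0334
G1 X-0.43 Y-2.46 E0.0671
G1 X1.43 Y-2.05 E0.1006
G1 X2.46 Y-0.43 E0.1343
G1 X2.05 Y1.43 E0.1677
G1 X0.43 Y2.46 E0.2014
G1 X-1.43 Y2.05 E0.2349
G1 X-2.46 Y0.43 E0.2686

At z = 3.92 mm: the r=2.5 cylinder contributes a regular 8-gon of circumradius 2.5; (whole slice rotated 35° about Z — lengths, areas and connectivity unchanged). The outline is a single polygon with 8 vertices. Extrusion per mm of travel: 0.4 × 0.28 / (π × 1.425²) = 0.017557. Accumulating E over each segment gives final E = 0.2686.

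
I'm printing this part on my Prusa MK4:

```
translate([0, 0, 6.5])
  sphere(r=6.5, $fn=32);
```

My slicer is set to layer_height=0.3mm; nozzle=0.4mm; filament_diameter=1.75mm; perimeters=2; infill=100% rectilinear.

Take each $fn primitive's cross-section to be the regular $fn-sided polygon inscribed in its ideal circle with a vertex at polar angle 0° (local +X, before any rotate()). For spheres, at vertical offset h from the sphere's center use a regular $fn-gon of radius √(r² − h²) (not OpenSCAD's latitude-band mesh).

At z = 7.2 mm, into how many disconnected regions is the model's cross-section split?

At z = 7.2 mm: the r=6.5 sphere contributes a regular 32-gon of circumradius √(6.5²−0.7²) = 6.462. The result has 1 disconnected region.

1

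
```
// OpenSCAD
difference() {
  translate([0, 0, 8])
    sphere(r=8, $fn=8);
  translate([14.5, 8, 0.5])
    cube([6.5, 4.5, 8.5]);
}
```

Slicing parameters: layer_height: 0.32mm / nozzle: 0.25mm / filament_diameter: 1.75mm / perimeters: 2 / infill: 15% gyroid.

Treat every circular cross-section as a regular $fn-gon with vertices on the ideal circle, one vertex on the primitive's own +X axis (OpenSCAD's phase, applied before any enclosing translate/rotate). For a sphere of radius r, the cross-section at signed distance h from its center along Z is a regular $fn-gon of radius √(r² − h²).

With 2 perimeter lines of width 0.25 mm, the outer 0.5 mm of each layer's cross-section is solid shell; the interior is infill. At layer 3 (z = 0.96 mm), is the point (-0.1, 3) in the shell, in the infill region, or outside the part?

infill

At z = 0.96 mm: the r=8 sphere slices to a regular 8-gon of circumradius 3.800 (√(r²−h²) with h=7.04 from center); the cube at (14.5, 8) is present — its section is the full 6.5×4.5 rectangle; Subtracting the remaining from the first: starting from the r=8 sphere, the 6.5×4.5 cube at (14.5, 8) misses the remaining region (no effect) — 1 connected region. Overall, the cross-section is a single solid region. The nearest boundary edge runs (-2.69, 2.69)→(0.00, 3.80); distance from the point to it = 0.70 mm. The point is inside the cross-section and 0.70 mm from the nearest boundary — more than the 0.5 mm shell width (2 × 0.25), so it's in the infill interior.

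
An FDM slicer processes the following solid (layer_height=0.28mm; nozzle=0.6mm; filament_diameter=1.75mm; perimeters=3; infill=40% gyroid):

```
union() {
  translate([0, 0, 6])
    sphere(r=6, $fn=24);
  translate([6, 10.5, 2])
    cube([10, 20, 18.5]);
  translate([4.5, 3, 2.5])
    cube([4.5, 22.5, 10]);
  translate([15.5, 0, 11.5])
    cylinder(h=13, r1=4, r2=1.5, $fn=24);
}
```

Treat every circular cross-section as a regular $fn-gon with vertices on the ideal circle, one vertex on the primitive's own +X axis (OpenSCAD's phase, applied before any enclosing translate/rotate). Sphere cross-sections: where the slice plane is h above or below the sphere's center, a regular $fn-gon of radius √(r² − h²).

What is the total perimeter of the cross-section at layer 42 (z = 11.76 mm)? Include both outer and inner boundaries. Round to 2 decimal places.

113.27 mm

At z = 11.76 mm: the r=6 sphere slices to a regular 24-gon of circumradius 1.680 (√(r²−h²) with h=5.76 from center) (perimeter = 2·24·1.680·sin(180°/24) = 10.53 mm); the 10×20 cube at (6, 10.5) contributes its full rectangle (perimeter 60.00 mm); the cube at (4.5, 3) (footprint 4.5×22.5) is included at this height (perimeter 54.00 mm); the cone at (15.5, 0): at t=0.020 of its height the radius interpolates to r₁+(r₂−r₁)t = 3.950, giving a regular 24-gon of that circumradius (perimeter = 2·24·3.950·sin(180°/24) = 24.75 mm); Combining (union): the regions partially overlap (shared area 45.00 mm²), so the edge portions inside another operand are dropped and the merged outline is re-measured after clipping — boundary = 113.27 mm. Overall, the cross-section has 3 separate islands. Total boundary length (outer) = 113.27 mm.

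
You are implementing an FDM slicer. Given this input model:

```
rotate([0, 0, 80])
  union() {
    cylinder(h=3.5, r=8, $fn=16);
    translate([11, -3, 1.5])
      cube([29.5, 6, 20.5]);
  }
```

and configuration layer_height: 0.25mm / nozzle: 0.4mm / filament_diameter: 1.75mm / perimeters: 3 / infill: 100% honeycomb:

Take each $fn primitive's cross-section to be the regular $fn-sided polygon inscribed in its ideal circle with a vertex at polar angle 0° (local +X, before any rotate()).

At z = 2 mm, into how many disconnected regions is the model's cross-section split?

2

At z = 2 mm: the cylinder: section is a regular 16-gon, circumradius r=8; the 29.5×6 cube at (11, -3) contributes its full rectangle; Merging all regions: the 2 present regions are separate (no shared area or edge), so areas and boundary lengths simply add and each stays a separate island — 2 connected regions; (rotated 80° about Z; rotation is an isometry so areas/perimeters/island counts are preserved). The result has 2 disconnected regions.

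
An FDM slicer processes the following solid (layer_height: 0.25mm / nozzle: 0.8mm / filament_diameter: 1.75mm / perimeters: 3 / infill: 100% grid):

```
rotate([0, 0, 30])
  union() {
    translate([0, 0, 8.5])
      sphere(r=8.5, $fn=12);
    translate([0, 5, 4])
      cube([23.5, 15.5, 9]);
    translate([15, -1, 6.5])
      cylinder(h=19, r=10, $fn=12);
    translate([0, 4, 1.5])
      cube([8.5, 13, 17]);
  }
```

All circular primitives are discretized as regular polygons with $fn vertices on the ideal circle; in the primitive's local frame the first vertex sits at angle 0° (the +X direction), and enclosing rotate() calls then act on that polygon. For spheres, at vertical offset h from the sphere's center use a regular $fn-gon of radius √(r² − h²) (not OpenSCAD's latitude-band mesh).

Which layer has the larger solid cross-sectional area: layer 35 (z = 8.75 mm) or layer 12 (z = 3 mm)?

Layer 35 (z = 8.75): the r=8.5 sphere slices to a regular 12-gon of circumradius 8.496 (√(r²−h²) with h=0.25 from center) (area = (12/2)·8.496²·sin(360°/12) = 216.56 mm²); the 23.5×15.5 cube at (0, 5) contributes its full rectangle (area 364.25 mm²); the r=10 cylinder at (15, -1) contributes a regular 12-gon of circumradius 10 (area = (12/2)·10.000²·sin(360°/12) = 300.00 mm²); the cube at (0, 4) (footprint 8.5×13) is included at this height (area 110.50 mm²); Taking the union: the regions partially overlap — summed areas 991.31 mm² minus the doubly-counted overlap 186.72 mm² gives 804.59 mm² — area = 804.59 mm²; (rotated 30° about Z; rotation is an isometry so areas/perimeters/island counts are preserved). So its area = 804.59 mm². Layer 12 (z = 3): the r=8.5 sphere contributes a regular 12-gon of circumradius √(8.5²−5.5²) = 6.481 (area = (12/2)·6.481²·sin(360°/12) = 126.00 mm²); the cube at (0, 5) is not intersected at this z (z outside [4, 13]); the cylinder at (15, -1) is absent (z outside [6.5, 25.5]); the 8.5×13 cube at (0, 4) contributes its full rectangle (area 110.50 mm²); Combining (union): the regions partially overlap — summed areas 236.50 mm² minus the doubly-counted overlap 7.93 mm² gives 228.57 mm² — area = 228.57 mm²; (whole slice rotated 30° about Z — lengths, areas and connectivity unchanged). So its area = 228.57 mm². Layer 35 is larger (804.59 vs 228.57 mm²).

layer 35 (z = 8.75 mm)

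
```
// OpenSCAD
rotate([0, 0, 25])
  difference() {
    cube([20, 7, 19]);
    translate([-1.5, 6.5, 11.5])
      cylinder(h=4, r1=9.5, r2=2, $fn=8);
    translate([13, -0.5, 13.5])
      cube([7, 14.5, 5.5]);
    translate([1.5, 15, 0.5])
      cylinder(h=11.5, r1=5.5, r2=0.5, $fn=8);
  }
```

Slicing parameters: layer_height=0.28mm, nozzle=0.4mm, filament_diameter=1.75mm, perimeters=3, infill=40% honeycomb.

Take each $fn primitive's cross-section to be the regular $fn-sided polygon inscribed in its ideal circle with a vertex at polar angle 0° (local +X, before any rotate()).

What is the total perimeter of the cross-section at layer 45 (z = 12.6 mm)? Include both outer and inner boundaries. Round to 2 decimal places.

At z = 12.6 mm: the cube is present — its section is the full 20×7 rectangle (perimeter 54.00 mm); the cone at (-1.5, 6.5) (r1=9.5→r2=2) has section circumradius 7.438 here — a regular 8-gon (perimeter = 2·8·7.438·sin(180°/8) = 45.54 mm); the cube at (13, -0.5) is absent (z outside [13.5, 19]); the cone at (1.5, 15) does not reach this height (z outside [0.5, 12]); After the difference (first − rest): starting from the 20×7 cube, the cone at (-1.5, 6.5) partially overlaps it — only the 31.22 mm² overlap (of its 156.46 mm²) is removed, clipping the outline — boundary = 49.98 mm; (whole slice rotated 25° about Z — lengths, areas and connectivity unchanged). Overall, the cross-section is a single solid region. Total boundary length (outer) = 49.98 mm.

49.98 mm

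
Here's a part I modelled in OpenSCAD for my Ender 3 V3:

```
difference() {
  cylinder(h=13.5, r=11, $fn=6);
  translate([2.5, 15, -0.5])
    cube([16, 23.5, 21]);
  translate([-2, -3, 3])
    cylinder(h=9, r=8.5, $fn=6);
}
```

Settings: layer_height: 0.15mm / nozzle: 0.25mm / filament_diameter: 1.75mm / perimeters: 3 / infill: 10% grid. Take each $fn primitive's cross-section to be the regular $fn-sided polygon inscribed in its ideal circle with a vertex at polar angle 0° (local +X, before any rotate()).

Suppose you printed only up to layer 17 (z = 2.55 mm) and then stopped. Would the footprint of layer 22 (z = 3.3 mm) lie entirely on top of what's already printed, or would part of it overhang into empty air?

entirely on top

Compare the two slices. At z = 2.55: the r=11 cylinder gives a regular 6-gon of circumradius 11 (constant along its height) (area = (6/2)·11.000²·sin(360°/6) = 314.37 mm²); the cube at (2.5, 15) is present — its section is the full 16×23.5 rectangle (area 376.00 mm²); the cylinder at (-2, -3) is absent (z outside [3, 12]); Taking the first minus the rest: starting from the r=11 cylinder (314.37 mm²), the 16×23.5 cube at (2.5, 15) misses the remaining region (no effect) — area = 314.37 mm². At z = 3.3: the cylinder: section is a regular 6-gon, circumradius r=11 (area = (6/2)·11.000²·sin(360°/6) = 314.37 mm²); the cube at (2.5, 15) is present — its section is the full 16×23.5 rectangle (area 376.00 mm²); the r=8.5 cylinder at (-2, -3) gives a regular 6-gon of circumradius 8.5 (constant along its height) (area = (6/2)·8.500²·sin(360°/6) = 187.71 mm²); Taking the first minus the rest: starting from the r=11 cylinder (314.37 mm²), the 16×23.5 cube at (2.5, 15) misses the remaining region (no effect); the r=8.5 cylinder at (-2, -3) partially overlaps it — only the 171.51 mm² overlap (of its 187.71 mm²) is removed, clipping the outline — area = 142.85 mm². Checking containment: the cross-section at z = 3.3 is a subset of the cross-section at z = 2.55.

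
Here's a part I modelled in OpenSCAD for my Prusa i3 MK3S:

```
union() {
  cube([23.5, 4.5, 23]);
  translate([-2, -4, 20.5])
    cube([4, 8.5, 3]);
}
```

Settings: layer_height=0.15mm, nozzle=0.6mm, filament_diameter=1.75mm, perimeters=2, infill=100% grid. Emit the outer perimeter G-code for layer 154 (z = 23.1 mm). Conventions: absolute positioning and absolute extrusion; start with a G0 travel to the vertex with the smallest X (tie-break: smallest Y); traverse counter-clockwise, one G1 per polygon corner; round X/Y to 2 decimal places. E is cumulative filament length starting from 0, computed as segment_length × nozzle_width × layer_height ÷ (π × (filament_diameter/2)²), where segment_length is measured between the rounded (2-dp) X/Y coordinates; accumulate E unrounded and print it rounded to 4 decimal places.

G0 X-2.00 Y-4.00 Z23.10
G1 X2.00 Y-4.00 E0.1497
G1 X2.00 Y4.50 E0.4677
G1 X-2.00 Y4.50 E0.6174
G1 X-2.00 Y-4.00 E0.9354

At z = 23.1 mm: the cube is absent (z outside [0, 23]); the cube at (-2, -4) is present — its section is the full 4×8.5 rectangle; Taking the union: only the 4×8.5 cube at (-2, -4) is present, so the union is just that shape — 1 connected region. The outline is a single polygon with 4 vertices. Extrusion per mm of travel: 0.6 × 0.15 / (π × 0.875²) = 0.037418. Accumulating E over each segment gives final E = 0.9354.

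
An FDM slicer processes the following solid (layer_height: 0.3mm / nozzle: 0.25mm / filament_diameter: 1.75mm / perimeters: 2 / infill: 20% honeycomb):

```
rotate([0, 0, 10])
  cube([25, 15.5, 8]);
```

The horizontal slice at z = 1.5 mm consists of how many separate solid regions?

At z = 1.5 mm: the 25×15.5 cube contributes its full rectangle; (rotated 10° about Z; rotation is an isometry so areas/perimeters/island counts are preserved). The result has 1 disconnected region.

1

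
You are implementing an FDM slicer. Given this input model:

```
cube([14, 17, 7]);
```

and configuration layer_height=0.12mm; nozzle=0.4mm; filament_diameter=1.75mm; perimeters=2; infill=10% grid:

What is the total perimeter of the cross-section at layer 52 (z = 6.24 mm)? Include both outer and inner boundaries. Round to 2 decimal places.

62.00 mm

At z = 6.24 mm: the cube (footprint 14×17) is included at this height (perimeter 62.00 mm). Overall, the cross-section is a single solid region. Total boundary length (outer) = 62.00 mm.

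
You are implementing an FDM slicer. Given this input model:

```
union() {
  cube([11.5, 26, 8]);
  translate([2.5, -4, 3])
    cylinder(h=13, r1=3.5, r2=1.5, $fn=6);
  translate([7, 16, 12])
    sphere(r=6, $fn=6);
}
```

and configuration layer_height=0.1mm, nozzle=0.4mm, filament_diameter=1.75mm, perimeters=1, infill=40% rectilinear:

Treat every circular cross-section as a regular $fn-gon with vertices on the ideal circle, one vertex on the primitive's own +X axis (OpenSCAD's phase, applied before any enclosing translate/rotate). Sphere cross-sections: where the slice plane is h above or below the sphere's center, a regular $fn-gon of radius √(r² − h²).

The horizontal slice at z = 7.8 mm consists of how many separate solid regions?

At z = 7.8 mm: the 11.5×26 cube contributes its full rectangle; the cone at (2.5, -4) (r1=3.5→r2=1.5) has section circumradius 2.762 here — a regular 6-gon; the r=6 sphere at (7, 16) slices to a regular 6-gon of circumradius 4.285 (√(r²−h²) with h=4.2 from center); Combining (union): the regions partially overlap (shared area 47.70 mm²), so overlapping operands fuse into one piece — 2 connected regions. The result has 2 disconnected regions.

2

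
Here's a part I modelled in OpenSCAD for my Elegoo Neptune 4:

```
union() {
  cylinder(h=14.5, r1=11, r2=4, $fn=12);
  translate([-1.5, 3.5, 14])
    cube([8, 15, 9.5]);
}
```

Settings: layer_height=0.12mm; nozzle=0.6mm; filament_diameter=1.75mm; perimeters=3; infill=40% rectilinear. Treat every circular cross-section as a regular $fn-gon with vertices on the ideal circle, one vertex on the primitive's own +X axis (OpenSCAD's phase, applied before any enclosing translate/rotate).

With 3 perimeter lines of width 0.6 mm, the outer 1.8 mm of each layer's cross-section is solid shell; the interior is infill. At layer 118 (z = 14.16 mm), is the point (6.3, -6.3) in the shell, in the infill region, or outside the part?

outside

At z = 14.16 mm: the cone (r1=11→r2=4) has section circumradius 4.164 here — a regular 12-gon; the cube at (-1.5, 3.5) (footprint 8×15) is included at this height; Taking the union: the regions partially overlap (shared area 1.50 mm²), so overlapping operands fuse into one piece — 1 connected region. Overall, the cross-section is a single solid region. The nearest boundary edge runs (3.61, -2.08)→(2.08, -3.61); distance from the point to it = 4.89 mm. The point is not inside any of the regions above, so it lies outside the cross-section (4.89 mm from the nearest boundary).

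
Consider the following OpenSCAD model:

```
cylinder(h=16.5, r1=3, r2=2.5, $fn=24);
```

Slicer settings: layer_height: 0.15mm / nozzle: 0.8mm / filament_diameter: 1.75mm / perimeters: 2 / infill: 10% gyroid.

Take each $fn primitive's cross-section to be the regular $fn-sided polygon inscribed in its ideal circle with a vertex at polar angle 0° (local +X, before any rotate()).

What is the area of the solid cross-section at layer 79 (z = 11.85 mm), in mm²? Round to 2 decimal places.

21.66 mm²

At z = 11.85 mm: the cone (r1=3→r2=2.5) has section circumradius 2.641 here — a regular 24-gon (area = (24/2)·2.641²·sin(360°/24) = 21.66 mm²). Overall, the cross-section is a single solid region. Net area = 21.66 mm².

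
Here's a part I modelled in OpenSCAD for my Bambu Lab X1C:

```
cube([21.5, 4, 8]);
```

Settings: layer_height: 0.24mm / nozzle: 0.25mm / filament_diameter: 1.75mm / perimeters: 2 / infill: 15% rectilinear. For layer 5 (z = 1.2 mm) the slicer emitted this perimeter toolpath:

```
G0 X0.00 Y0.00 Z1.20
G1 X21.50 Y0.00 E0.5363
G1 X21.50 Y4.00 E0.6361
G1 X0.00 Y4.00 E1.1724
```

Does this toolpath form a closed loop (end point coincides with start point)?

no

Start point (G0): (0.00, 0.00). End point (last G1): the path does not return to the start — open.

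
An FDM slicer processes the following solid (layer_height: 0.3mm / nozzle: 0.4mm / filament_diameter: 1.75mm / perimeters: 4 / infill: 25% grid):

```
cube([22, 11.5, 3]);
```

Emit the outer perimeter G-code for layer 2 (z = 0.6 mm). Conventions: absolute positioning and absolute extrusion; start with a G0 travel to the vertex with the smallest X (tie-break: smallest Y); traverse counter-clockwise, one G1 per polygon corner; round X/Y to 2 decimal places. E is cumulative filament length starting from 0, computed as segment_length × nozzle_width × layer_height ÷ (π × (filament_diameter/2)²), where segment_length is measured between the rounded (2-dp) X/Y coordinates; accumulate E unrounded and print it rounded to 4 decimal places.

G0 X0.00 Y0.00 Z0.60
G1 X22.00 Y0.00 E1.0976
G1 X22.00 Y11.50 E1.6713
G1 X0.00 Y11.50 E2.7689
G1 X0.00 Y0.00 E3.3426

At z = 0.6 mm: the cube (footprint 22×11.5) is included at this height. The outline is a single polygon with 4 vertices. Extrusion per mm of travel: 0.4 × 0.3 / (π × 0.875²) = 0.049890. Accumulating E over each segment gives final E = 3.3426.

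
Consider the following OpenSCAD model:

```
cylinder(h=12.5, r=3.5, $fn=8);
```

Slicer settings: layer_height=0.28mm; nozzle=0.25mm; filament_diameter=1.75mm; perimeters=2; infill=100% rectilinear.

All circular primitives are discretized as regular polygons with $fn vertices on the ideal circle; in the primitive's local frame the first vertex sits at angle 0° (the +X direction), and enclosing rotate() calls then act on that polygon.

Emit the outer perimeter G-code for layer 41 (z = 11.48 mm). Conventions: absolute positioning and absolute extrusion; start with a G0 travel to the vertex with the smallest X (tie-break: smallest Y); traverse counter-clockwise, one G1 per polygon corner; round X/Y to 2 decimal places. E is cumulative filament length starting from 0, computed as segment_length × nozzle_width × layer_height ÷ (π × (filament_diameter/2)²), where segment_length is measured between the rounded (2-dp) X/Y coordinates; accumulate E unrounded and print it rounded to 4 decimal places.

At z = 11.48 mm: the r=3.5 cylinder contributes a regular 8-gon of circumradius 3.5. The outline is a single polygon with 8 vertices. Extrusion per mm of travel: 0.25 × 0.28 / (π × 0.875²) = 0.029103. Accumulating E over each segment gives final E = 0.6231.

G0 X-3.50 Y0.00 Z11.48
G1 X-2.47 Y-2.47 E0.0779
G1 X0.00 Y-3.50 E0.1558
G1 X2.47 Y-2.47 E0.2336
G1 X3.50 Y0.00 E0.3115
G1 X2.47 Y2.47 E0.3894
G1 X0.00 Y3.50 E0.4673
G1 X-2.47 Y2.47 E0.5452
G1 X-3.50 Y0.00 E0.6231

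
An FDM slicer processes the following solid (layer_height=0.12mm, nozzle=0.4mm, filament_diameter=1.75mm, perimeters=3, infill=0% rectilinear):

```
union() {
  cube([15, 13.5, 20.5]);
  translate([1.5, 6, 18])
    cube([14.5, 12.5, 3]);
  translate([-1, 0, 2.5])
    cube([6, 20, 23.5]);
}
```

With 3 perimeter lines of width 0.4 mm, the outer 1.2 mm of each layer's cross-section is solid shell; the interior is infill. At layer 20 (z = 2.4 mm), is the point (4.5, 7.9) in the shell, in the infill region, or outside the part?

At z = 2.4 mm: the cube (footprint 15×13.5) is included at this height; the cube at (1.5, 6) does not reach this height (z outside [18, 21]); the cube at (-1, 0) is not intersected at this z (z outside [2.5, 26]); Merging all regions: only the 15×13.5 cube is present, so the union is just that shape — 1 connected region. Overall, the cross-section is a single solid region. The nearest boundary edge runs (0.00, 13.50)→(0.00, 0.00); distance from the point to it = 4.50 mm. The point is inside the cross-section and 4.50 mm from the nearest boundary — more than the 1.2 mm shell width (3 × 0.4), so it's in the infill interior.

infill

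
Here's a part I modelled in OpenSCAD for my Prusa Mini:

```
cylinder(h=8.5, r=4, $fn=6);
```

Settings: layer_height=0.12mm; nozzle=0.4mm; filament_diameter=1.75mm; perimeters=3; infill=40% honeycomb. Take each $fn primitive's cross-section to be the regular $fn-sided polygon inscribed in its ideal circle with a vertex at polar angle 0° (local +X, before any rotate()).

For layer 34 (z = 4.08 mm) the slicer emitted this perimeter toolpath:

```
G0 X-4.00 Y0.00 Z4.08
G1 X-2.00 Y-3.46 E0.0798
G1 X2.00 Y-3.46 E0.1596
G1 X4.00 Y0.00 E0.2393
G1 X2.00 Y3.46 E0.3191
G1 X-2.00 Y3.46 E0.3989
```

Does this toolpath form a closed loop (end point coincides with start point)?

no

Start point (G0): (-4.00, 0.00). End point (last G1): the path does not return to the start — open.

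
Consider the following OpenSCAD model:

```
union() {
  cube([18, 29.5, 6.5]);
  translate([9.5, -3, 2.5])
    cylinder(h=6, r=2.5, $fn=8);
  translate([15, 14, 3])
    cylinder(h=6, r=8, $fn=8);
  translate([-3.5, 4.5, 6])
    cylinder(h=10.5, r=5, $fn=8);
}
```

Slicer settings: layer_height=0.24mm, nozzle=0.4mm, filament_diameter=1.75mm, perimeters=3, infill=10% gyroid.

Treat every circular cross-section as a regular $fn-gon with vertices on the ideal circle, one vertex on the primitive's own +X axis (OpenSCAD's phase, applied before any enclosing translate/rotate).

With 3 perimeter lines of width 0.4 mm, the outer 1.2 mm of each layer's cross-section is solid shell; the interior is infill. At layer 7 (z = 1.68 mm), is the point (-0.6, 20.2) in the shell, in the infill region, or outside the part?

outside

At z = 1.68 mm: the cube (footprint 18×29.5) is included at this height; the cylinder at (9.5, -3) is absent (z outside [2.5, 8.5]); the cylinder at (15, 14) does not reach this height (z outside [3, 9]); the cylinder at (-3.5, 4.5) does not reach this height (z outside [6, 16.5]); Taking the union: only the 18×29.5 cube is present, so the union is just that shape — 1 connected region. Overall, the cross-section is a single solid region. The nearest boundary edge runs (0.00, 29.50)→(0.00, 0.00); distance from the point to it = 0.60 mm. The point is not inside any of the regions above, so it lies outside the cross-section (0.60 mm from the nearest boundary).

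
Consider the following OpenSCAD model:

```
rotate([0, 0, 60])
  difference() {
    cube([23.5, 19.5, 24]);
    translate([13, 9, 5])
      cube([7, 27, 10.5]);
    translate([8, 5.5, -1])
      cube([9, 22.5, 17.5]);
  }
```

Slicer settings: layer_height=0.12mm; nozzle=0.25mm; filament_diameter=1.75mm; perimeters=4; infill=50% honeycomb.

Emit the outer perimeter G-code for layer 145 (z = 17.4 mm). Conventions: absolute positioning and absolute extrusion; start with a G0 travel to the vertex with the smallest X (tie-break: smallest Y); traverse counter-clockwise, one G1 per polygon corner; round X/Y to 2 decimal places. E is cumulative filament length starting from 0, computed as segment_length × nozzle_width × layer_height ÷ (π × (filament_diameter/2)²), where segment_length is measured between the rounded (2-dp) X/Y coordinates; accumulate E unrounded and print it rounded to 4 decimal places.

G0 X-16.89 Y9.75 Z17.40
G1 X0.00 Y0.00 E0.2432
G1 X11.75 Y20.35 E0.5363
G1 X-5.14 Y30.10 E0.7796
G1 X-16.89 Y9.75 E1.0727

At z = 17.4 mm: the cube is present — its section is the full 23.5×19.5 rectangle; the cube at (13, 9) does not reach this height (z outside [5, 15.5]); the cube at (8, 5.5) does not reach this height (z outside [-1, 16.5]); Taking the first minus the rest: none of the subtracted shapes is present at this height, so the 23.5×19.5 cube is unchanged — 1 connected region; (rotated 60° about Z; rotation is an isometry so areas/perimeters/island counts are preserved). The outline is a single polygon with 4 vertices. Extrusion per mm of travel: 0.25 × 0.12 / (π × 0.875²) = 0.012473. Accumulating E over each segment gives final E = 1.0727.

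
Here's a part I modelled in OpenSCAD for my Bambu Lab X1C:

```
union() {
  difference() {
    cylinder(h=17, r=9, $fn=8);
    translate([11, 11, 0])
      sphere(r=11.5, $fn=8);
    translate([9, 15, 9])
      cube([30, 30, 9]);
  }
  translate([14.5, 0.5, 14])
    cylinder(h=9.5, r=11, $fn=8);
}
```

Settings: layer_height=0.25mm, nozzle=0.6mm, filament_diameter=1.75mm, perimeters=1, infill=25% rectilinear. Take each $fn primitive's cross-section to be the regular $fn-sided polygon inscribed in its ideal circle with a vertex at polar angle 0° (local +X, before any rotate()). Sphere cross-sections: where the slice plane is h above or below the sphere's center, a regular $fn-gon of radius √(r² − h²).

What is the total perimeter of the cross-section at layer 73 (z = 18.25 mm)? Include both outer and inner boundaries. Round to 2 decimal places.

At z = 18.25 mm: the cylinder does not reach this height (z outside [0, 17]); the sphere at (11, 11) is not intersected at this z (|z−center|=18.250 > r=11.5); the cube at (9, 15) is not intersected at this z (z outside [9, 18]); Taking the first minus the rest: the first operand is absent here, so nothing remains; the r=11 cylinder at (14.5, 0.5) contributes a regular 8-gon of circumradius 11 (perimeter = 2·8·11.000·sin(180°/8) = 67.35 mm); Combining (union): only the r=11 cylinder at (14.5, 0.5) is present, so the union is just that shape — boundary = 67.35 mm. Overall, the cross-section is a single solid region. Total boundary length (outer) = 67.35 mm.

67.35 mm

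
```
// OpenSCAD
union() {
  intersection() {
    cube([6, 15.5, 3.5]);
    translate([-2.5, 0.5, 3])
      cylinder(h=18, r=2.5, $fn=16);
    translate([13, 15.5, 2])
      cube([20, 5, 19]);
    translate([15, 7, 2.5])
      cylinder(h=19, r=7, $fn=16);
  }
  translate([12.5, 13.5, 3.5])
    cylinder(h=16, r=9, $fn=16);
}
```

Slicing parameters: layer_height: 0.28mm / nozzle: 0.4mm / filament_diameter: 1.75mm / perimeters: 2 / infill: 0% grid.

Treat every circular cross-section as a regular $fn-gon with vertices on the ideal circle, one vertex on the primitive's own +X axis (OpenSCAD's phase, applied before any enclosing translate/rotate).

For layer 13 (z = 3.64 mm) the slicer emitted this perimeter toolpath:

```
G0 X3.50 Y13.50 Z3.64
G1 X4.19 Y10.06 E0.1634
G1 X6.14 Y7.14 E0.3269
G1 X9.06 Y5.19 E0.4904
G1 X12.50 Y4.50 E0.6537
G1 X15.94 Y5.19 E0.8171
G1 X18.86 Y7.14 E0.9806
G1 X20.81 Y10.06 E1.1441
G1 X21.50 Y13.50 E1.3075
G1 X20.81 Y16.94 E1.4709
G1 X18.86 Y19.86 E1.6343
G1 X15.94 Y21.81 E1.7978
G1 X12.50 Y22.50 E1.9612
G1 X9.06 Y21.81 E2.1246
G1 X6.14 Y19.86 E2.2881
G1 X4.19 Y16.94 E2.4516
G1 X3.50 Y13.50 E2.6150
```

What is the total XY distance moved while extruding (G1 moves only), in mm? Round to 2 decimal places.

Sum the Euclidean lengths of each G1 segment: total = 56.16 mm.

56.16 mm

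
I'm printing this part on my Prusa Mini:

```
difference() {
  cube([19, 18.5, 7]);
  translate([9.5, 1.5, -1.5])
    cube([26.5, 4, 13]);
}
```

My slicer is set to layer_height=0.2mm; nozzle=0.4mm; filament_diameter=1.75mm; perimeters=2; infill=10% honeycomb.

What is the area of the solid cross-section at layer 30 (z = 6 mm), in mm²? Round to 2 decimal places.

At z = 6 mm: the cube is present — its section is the full 19×18.5 rectangle (area 351.50 mm²); the cube at (9.5, 1.5) (footprint 26.5×4) is included at this height (area 106.00 mm²); After the difference (first − rest): starting from the 19×18.5 cube (351.50 mm²), the 26.5×4 cube at (9.5, 1.5) partially overlaps it — only the 38.00 mm² overlap (of its 106.00 mm²) is removed, clipping the outline — area = 313.50 mm². Overall, the cross-section is a single solid region. Net area = 313.50 mm².

313.50 mm²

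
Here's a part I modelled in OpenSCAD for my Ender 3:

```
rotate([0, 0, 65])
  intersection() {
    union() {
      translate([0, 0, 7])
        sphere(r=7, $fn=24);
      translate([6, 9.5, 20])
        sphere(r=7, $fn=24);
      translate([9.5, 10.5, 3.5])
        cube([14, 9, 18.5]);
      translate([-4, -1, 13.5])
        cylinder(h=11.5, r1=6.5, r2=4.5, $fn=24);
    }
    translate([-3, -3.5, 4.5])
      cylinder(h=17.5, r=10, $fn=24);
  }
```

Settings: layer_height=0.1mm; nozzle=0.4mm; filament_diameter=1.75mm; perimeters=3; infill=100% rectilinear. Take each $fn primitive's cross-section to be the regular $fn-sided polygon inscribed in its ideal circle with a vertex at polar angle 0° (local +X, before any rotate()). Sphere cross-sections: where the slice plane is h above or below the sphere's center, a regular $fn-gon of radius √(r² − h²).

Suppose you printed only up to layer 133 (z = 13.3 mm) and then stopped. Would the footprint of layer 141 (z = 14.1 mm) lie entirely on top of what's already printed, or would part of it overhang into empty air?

part overhangs

Compare the two slices. At z = 13.3: the sphere: section is a regular 24-gon, circumradius = √(r²−h²) = √(7²−6.3²) = 3.051 (area = (24/2)·3.051²·sin(360°/24) = 28.92 mm²); the r=7 sphere at (6, 9.5) contributes a regular 24-gon of circumradius √(7²−6.7²) = 2.027 (area = (24/2)·2.027²·sin(360°/24) = 12.76 mm²); the cube at (9.5, 10.5) (footprint 14×9) is included at this height (area 126.00 mm²); the cone at (-4, -1) does not reach this height (z outside [13.5, 25]); Taking the union: the 3 present regions are separate (no shared area or edge), so areas and boundary lengths simply add and each stays a separate island — area = 167.68 mm²; the cylinder at (-3, -3.5): section is a regular 24-gon, circumradius r=10 (area = (24/2)·10.000²·sin(360°/24) = 310.58 mm²); After intersecting: the r=10 cylinder at (-3, -3.5) partially overlaps that combined region; clipping to the common part keeps 28.92 mm² — area = 28.92 mm²; (rotated 65° about Z; rotation is an isometry so areas/perimeters/island counts are preserved). At z = 14.1: the sphere is absent (|z−center|=7.100 > r=7); the r=7 sphere at (6, 9.5) slices to a regular 24-gon of circumradius 3.767 (√(r²−h²) with h=5.9 from center) (area = (24/2)·3.767²·sin(360°/24) = 44.07 mm²); the cube at (9.5, 10.5) (footprint 14×9) is included at this height (area 126.00 mm²); the cone at (-4, -1) contributes a regular 24-gon of circumradius 6.396 (interpolated between r1=6.5 and r2=4.5 at t=0.052) (area = (24/2)·6.396²·sin(360°/24) = 127.04 mm²); Combining (union): the regions partially overlap — summed areas 297.11 mm² minus the doubly-counted overlap 0.02 mm² gives 297.09 mm² — area = 297.09 mm²; the cylinder at (-3, -3.5): section is a regular 24-gon, circumradius r=10 (area = (24/2)·10.000²·sin(360°/24) = 310.58 mm²); After intersecting: the r=10 cylinder at (-3, -3.5) partially overlaps that combined region; clipping to the common part keeps 127.04 mm² — area = 127.04 mm²; (whole slice rotated 65° about Z — lengths, areas and connectivity unchanged). Checking containment: at z = 14.1 the cross-section extends beyond the z = 13.3 cross-section by about 101.00 mm².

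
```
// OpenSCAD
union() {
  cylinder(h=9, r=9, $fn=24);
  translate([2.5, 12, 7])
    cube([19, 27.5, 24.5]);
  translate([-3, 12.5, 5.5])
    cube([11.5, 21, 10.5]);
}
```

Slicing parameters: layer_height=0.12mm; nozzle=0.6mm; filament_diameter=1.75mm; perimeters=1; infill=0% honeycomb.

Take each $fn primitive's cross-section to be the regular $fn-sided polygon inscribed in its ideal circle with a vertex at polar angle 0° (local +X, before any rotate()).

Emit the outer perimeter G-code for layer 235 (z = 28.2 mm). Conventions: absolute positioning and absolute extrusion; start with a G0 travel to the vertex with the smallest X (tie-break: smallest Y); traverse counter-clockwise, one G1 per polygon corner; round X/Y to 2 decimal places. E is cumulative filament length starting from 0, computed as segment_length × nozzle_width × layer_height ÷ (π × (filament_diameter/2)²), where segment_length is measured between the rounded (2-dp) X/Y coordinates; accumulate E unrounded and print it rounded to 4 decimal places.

G0 X2.50 Y12.00 Z28.20
G1 X21.50 Y12.00 E0.5687
G1 X21.50 Y39.50 E1.3919
G1 X2.50 Y39.50 E1.9607
G1 X2.50 Y12.00 E2.7839

At z = 28.2 mm: the cylinder is absent (z outside [0, 9]); the cube at (2.5, 12) is present — its section is the full 19×27.5 rectangle; the cube at (-3, 12.5) is absent (z outside [5.5, 16]); Combining (union): only the 19×27.5 cube at (2.5, 12) is present, so the union is just that shape — 1 connected region. The outline is a single polygon with 4 vertices. Extrusion per mm of travel: 0.6 × 0.12 / (π × 0.875²) = 0.029934. Accumulating E over each segment gives final E = 2.7839.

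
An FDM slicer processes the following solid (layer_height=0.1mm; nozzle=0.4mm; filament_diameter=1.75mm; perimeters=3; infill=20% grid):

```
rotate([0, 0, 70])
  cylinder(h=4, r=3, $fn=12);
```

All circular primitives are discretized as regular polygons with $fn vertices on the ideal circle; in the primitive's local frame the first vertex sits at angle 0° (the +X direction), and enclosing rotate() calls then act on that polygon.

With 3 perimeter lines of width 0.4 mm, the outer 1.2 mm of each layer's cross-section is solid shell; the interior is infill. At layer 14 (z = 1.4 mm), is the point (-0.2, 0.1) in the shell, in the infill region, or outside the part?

At z = 1.4 mm: the cylinder: section is a regular 12-gon, circumradius r=3; (rotated 70° about Z; rotation is an isometry so areas/perimeters/island counts are preserved). Overall, the cross-section is a single solid region. Undo the 70° rotation: the query point maps to (0.026, 0.222) in the un-rotated model frame. The nearest boundary edge runs (1.50, 2.60)→(0.00, 3.00); distance from the point to it = 2.68 mm. The point is inside the cross-section and 2.68 mm from the nearest boundary — more than the 1.2 mm shell width (3 × 0.4), so it's in the infill interior.

infill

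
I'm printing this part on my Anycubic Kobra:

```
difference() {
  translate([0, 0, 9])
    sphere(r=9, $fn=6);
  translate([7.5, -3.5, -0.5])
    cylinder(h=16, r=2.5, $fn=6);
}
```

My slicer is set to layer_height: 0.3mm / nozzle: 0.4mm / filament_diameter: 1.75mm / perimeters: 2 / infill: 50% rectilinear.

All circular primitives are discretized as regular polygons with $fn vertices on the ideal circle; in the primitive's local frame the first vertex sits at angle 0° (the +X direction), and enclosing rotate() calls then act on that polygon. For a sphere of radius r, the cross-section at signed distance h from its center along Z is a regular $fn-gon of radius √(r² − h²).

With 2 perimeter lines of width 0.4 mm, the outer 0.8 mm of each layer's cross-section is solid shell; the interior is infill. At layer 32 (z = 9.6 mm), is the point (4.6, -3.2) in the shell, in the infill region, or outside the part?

shell

At z = 9.6 mm: the r=9 sphere contributes a regular 6-gon of circumradius √(9²−0.6²) = 8.980; the cylinder at (7.5, -3.5): section is a regular 6-gon, circumradius r=2.5; Taking the first minus the rest: starting from the r=9 sphere, the r=2.5 cylinder at (7.5, -3.5) partially overlaps it — only the 5.90 mm² overlap (of its 16.24 mm²) is removed, clipping the outline — 1 connected region. Overall, the cross-section is a single solid region. The nearest boundary edge runs (6.25, -1.33)→(5.00, -3.50); distance from the point to it = 0.50 mm. The point is inside the cross-section, 0.50 mm from the nearest boundary — within the 0.8 mm shell band (2 × 0.4).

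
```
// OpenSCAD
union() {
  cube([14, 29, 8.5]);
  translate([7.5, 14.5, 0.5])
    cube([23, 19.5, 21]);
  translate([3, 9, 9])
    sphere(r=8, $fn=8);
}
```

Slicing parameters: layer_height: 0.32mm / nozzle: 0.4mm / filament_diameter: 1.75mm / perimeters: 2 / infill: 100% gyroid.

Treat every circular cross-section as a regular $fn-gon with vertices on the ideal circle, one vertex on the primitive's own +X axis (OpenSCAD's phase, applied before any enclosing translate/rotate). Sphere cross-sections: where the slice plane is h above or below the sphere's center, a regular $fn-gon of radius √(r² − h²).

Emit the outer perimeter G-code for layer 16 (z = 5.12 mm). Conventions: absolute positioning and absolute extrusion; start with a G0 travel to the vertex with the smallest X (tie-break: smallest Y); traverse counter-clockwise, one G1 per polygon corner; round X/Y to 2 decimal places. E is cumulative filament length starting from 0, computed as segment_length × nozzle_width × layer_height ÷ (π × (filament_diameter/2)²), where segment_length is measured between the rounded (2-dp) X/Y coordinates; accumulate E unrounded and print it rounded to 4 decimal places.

At z = 5.12 mm: the 14×29 cube contributes its full rectangle; the cube at (7.5, 14.5) is present — its section is the full 23×19.5 rectangle; the r=8 sphere at (3, 9) slices to a regular 8-gon of circumradius 6.996 (√(r²−h²) with h=3.88 from center); Combining (union): the regions partially overlap (shared area 201.72 mm²), so overlapping operands fuse into one piece — 1 connected region. The outline is a single polygon with 13 vertices. Extrusion per mm of travel: 0.4 × 0.32 / (π × 0.875²) = 0.053216. Accumulating E over each segment gives final E = 7.0475.

G0 X-4.00 Y9.00 Z5.12
G1 X-1.95 Y4.05 E0.2851
G1 X0.00 Y3.25 E0.3973
G1 X0.00 Y0.00 E0.5702
G1 X14.00 Y0.00 E1.3153
G1 X14.00 Y14.50 E2.0869
G1 X30.50 Y14.50 E2.9650
G1 X30.50 Y34.00 E4.0027
G1 X7.50 Y34.00 E5.2267
G1 X7.50 Y29.00 E5.4927
G1 X0.00 Y29.00 E5.8919
G1 X0.00 Y14.75 E6.6502
G1 X-1.95 Y13.95 E6.7624
G1 X-4.00 Y9.00 E7.0475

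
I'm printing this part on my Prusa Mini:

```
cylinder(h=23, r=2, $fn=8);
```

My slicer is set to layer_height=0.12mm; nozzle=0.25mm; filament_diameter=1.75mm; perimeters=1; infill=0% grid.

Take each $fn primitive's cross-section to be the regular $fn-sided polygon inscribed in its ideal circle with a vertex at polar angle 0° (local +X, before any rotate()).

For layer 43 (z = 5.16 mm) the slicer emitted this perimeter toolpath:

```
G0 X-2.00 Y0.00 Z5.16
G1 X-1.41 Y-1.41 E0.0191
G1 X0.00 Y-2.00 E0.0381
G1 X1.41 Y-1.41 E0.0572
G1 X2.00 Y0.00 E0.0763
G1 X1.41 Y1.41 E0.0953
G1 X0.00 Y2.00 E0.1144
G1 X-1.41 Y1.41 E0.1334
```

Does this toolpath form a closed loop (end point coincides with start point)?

Start point (G0): (-2.00, 0.00). End point (last G1): the path does not return to the start — open.

no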